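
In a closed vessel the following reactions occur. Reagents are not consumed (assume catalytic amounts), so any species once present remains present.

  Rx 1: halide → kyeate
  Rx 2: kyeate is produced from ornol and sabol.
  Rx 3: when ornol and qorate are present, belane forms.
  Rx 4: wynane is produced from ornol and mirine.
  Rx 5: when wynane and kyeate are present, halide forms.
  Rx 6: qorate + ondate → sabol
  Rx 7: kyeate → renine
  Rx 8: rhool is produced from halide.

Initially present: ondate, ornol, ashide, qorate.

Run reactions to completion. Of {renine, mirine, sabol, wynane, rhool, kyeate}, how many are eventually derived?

qorate and ondate present → sabol forms (Rx 6).
ornol and sabol present → kyeate forms (Rx 2).
kyeate present → renine forms (Rx 7).
renine: reached.
No rule produces mirine, and it is not given.
sabol: reached.
wynane would need ornol and mirine (Rx 4), but mirine never forms.
rhool would need halide (Rx 8), but halide never forms.
kyeate: reached.
Reached: renine, sabol, and kyeate — 3 of the 6.

3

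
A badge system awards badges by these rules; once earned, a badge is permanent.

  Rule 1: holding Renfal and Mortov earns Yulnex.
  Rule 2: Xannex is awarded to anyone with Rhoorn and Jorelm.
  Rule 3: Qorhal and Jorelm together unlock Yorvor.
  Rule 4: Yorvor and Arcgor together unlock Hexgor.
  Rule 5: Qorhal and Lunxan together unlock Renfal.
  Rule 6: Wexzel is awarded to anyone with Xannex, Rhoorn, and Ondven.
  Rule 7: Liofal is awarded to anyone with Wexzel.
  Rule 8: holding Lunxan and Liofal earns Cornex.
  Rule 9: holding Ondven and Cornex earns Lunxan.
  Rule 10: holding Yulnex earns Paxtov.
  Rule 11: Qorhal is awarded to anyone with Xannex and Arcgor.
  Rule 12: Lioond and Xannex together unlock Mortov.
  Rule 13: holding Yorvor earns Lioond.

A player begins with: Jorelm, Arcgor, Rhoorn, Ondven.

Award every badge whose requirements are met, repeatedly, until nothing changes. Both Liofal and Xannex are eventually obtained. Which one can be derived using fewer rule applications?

Xannex: With Rhoorn and Jorelm, Xannex is earned (Rule 2). [1 rule application]
Liofal: With Rhoorn and Jorelm, Xannex is earned (Rule 2). With Xannex, Rhoorn, and Ondven, Wexzel is earned (Rule 6). With Wexzel, Liofal is earned (Rule 7). [3 rule applications]
Xannex needs fewer.

Xannex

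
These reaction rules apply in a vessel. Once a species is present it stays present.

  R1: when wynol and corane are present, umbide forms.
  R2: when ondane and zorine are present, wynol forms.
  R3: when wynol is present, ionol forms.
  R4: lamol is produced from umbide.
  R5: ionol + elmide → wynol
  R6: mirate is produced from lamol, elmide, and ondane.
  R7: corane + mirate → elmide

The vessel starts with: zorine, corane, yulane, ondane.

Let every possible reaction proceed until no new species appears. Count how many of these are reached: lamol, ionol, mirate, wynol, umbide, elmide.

ondane and zorine present → wynol forms (R2).
wynol present → ionol forms (R3).
wynol and corane present → umbide forms (R1).
umbide present → lamol forms (R4).
lamol: reached.
ionol: reached.
mirate would need lamol, elmide, and ondane (R6), but elmide never forms.
wynol: reached.
umbide: reached.
elmide would need corane and mirate (R7), but mirate never forms.
Reached: lamol, ionol, wynol, and umbide — 4 of the 6.

4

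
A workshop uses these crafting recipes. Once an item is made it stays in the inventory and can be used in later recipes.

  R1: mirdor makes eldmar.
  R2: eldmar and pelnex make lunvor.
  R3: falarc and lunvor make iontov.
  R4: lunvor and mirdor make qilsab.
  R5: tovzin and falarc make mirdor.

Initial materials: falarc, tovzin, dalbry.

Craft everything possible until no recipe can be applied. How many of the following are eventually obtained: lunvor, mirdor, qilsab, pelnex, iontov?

Using R5, tovzin and falarc make mirdor.
lunvor would need eldmar and pelnex (R2), but pelnex is never obtained.
mirdor: reached.
qilsab would need lunvor and mirdor (R4), but lunvor is never obtained.
No rule produces pelnex, and it is not given.
iontov would need falarc and lunvor (R3), but lunvor is never obtained.
Reached: mirdor — 1 of the 5.

1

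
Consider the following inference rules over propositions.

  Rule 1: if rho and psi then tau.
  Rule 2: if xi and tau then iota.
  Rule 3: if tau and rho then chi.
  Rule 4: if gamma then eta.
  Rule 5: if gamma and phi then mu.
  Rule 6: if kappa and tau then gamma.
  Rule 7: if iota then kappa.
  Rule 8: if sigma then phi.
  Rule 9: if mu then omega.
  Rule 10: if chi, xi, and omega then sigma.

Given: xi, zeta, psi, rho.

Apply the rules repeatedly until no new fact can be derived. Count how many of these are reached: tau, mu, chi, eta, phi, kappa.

rho and psi hold, so tau follows (Rule 1).
From xi and tau, Rule 2 gives iota.
From tau and rho, Rule 3 gives chi.
From iota, Rule 7 gives kappa.
From kappa and tau, Rule 6 gives gamma.
gamma holds, so eta follows (Rule 4).
tau: reached.
mu would need gamma and phi (Rule 5), but phi is never established.
chi: reached.
eta: reached.
phi would need sigma (Rule 8), but sigma is never established.
kappa: reached.
Reached: tau, chi, eta, and kappa — 4 of the 6.

4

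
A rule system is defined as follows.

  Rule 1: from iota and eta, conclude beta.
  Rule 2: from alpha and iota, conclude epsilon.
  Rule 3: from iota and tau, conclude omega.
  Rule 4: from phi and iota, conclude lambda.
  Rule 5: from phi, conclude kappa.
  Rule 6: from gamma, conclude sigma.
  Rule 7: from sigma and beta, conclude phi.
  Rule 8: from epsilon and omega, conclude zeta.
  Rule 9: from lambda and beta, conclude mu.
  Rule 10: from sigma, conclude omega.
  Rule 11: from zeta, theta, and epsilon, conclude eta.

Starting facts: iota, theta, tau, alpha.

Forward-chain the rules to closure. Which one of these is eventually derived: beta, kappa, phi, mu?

beta

From iota and tau, Rule 3 gives omega.
alpha and iota hold, so epsilon follows (Rule 2).
From epsilon and omega, Rule 8 gives zeta.
From zeta, theta, and epsilon, Rule 11 gives eta.
From iota and eta, Rule 1 gives beta.
phi would need sigma and beta (Rule 7), but sigma is never established. kappa would need phi (Rule 5), but phi is never established. mu would need lambda and beta (Rule 9), but lambda is never established.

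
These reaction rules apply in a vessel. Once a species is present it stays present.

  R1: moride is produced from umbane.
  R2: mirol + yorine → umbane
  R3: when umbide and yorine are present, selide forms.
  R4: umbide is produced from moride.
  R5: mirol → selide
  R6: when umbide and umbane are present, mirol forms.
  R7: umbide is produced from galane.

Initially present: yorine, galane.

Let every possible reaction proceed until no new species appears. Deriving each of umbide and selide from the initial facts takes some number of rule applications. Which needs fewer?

umbide

umbide: galane present → umbide forms (R7). [1 rule application]
selide: galane present → umbide forms (R7). umbide and yorine present → selide forms (R3). [2 rule applications]
umbide needs fewer.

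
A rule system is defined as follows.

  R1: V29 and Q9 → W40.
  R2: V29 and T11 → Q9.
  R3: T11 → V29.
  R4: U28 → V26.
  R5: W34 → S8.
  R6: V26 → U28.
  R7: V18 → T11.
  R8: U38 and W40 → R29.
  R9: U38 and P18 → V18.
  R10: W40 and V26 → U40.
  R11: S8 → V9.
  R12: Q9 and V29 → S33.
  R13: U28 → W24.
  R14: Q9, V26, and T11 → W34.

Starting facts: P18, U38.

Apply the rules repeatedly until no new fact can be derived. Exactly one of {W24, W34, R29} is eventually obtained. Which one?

From U38 and P18, R9 gives V18.
V18 holds, so T11 follows (R7).
From T11, R3 gives V29.
From V29 and T11, R2 gives Q9.
V29 and Q9 hold, so W40 follows (R1).
From U38 and W40, R8 gives R29.
W24 would need U28 (R13), but U28 is never established. W34 would need Q9, V26, and T11 (R14), but V26 is never established.

R29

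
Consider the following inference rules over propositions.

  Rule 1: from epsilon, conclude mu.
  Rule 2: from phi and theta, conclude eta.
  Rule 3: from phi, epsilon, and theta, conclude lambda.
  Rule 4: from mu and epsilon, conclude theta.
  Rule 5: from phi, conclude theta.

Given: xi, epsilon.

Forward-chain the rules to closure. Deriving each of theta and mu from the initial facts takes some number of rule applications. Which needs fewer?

mu

mu: epsilon holds, so mu follows (Rule 1). [1 rule application]
theta: epsilon holds, so mu follows (Rule 1). From mu and epsilon, Rule 4 gives theta. [2 rule applications]
mu needs fewer.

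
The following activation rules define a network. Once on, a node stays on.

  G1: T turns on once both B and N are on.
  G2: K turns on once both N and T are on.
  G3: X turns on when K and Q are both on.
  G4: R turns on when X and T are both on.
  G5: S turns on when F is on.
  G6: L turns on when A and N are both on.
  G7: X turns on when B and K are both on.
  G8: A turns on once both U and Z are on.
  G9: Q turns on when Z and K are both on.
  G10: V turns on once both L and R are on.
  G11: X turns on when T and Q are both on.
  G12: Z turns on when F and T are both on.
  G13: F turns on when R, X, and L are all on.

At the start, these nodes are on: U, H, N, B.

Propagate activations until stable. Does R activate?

G1: B and N on → T on.
N and T are on, so K turns on (G2).
B and K are on, so X turns on (G7).
G4: X and T on → R on.

Yes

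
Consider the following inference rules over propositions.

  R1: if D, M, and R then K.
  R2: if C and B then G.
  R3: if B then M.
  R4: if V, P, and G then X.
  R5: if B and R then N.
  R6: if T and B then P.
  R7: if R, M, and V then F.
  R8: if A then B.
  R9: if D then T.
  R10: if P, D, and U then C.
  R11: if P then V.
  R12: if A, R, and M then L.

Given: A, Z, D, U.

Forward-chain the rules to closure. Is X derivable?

Yes

A holds, so B follows (R8).
D holds, so T follows (R9).
T and B hold, so P follows (R6).
From P, D, and U, R10 gives C.
P holds, so V follows (R11).
From C and B, R2 gives G.
V, P, and G hold, so X follows (R4).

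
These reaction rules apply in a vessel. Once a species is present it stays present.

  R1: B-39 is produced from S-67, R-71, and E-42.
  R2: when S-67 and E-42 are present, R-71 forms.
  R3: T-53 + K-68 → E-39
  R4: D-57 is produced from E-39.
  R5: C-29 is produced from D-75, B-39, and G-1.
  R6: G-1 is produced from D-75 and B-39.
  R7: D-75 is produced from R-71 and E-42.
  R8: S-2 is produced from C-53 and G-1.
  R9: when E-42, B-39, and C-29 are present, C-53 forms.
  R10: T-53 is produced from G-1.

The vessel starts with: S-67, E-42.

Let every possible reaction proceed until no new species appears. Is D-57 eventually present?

No

D-57 would need E-39 (R4), but E-39 never forms.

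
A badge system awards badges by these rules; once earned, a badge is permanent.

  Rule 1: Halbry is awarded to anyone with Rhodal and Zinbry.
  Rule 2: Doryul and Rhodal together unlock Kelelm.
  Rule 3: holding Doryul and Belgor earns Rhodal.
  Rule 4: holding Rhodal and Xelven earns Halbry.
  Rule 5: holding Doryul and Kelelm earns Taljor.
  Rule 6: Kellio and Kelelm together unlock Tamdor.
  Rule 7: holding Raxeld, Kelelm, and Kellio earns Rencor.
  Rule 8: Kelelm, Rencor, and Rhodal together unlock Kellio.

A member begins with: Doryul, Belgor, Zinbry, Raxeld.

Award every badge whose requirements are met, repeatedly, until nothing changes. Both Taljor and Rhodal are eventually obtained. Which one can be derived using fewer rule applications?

Rhodal

Rhodal: With Doryul and Belgor, Rhodal is earned (Rule 3). [1 rule application]
Taljor: With Doryul and Belgor, Rhodal is earned (Rule 3). With Doryul and Rhodal, Kelelm is earned (Rule 2). With Doryul and Kelelm, Taljor is earned (Rule 5). [3 rule applications]
Rhodal needs fewer.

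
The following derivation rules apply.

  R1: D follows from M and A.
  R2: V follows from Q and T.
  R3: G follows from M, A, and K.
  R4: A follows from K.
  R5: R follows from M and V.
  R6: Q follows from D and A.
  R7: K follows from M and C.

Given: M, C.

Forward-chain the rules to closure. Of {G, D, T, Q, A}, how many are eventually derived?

M and C hold, so K follows (R7).
K holds, so A follows (R4).
M, A, and K hold, so G follows (R3).
From M and A, R1 gives D.
D and A hold, so Q follows (R6).
G: reached.
D: reached.
No rule produces T, and it is not given.
Q: reached.
A: reached.
Reached: G, D, Q, and A — 4 of the 5.

4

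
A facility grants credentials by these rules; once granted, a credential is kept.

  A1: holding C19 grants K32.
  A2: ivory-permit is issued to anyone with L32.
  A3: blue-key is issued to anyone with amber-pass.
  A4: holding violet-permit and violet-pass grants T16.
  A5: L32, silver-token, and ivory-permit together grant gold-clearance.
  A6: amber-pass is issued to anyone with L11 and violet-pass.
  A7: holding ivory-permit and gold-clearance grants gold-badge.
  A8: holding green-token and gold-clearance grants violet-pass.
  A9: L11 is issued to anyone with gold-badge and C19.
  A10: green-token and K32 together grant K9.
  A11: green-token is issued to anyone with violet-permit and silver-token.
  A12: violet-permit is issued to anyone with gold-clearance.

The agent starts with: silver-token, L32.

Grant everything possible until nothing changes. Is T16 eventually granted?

Yes

Holding L32 grants ivory-permit (A2).
Holding L32, silver-token, and ivory-permit grants gold-clearance (A5).
Holding gold-clearance grants violet-permit (A12).
Holding violet-permit and silver-token grants green-token (A11).
Holding green-token and gold-clearance grants violet-pass (A8).
Holding violet-permit and violet-pass grants T16 (A4).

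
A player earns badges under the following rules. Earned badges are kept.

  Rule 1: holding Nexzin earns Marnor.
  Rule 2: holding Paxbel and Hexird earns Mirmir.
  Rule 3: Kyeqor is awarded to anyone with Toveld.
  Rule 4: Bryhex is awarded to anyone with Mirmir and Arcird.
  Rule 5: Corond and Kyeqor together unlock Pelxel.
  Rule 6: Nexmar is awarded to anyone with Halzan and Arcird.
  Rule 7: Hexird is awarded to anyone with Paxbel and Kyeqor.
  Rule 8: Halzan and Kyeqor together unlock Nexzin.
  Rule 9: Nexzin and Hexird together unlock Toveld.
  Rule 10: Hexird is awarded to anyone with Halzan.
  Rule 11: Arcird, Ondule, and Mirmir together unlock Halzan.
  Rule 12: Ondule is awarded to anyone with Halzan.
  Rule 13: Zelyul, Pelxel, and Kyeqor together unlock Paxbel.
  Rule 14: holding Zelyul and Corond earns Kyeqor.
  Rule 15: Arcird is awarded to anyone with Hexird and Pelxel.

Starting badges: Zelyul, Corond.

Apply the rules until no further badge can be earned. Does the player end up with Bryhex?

With Zelyul and Corond, Kyeqor is earned (Rule 14).
With Corond and Kyeqor, Pelxel is earned (Rule 5).
With Zelyul, Pelxel, and Kyeqor, Paxbel is earned (Rule 13).
With Paxbel and Kyeqor, Hexird is earned (Rule 7).
With Paxbel and Hexird, Mirmir is earned (Rule 2).
With Hexird and Pelxel, Arcird is earned (Rule 15).
With Mirmir and Arcird, Bryhex is earned (Rule 4).

Yes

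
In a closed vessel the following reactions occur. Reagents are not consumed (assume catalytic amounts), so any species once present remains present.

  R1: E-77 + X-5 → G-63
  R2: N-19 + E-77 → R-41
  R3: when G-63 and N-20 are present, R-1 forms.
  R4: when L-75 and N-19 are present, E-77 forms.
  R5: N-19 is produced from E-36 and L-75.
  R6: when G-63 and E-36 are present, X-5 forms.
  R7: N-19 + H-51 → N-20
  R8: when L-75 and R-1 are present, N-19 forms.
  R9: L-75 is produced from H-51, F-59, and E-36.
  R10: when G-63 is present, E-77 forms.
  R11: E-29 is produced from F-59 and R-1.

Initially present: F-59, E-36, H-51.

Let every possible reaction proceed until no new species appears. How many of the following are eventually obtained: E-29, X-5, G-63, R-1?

E-29 would need F-59 and R-1 (R11), but R-1 never forms.
X-5 would need G-63 and E-36 (R6), but G-63 never forms.
G-63 would need E-77 and X-5 (R1), but X-5 never forms.
R-1 would need G-63 and N-20 (R3), but G-63 never forms.
None of the 4 are reached.

0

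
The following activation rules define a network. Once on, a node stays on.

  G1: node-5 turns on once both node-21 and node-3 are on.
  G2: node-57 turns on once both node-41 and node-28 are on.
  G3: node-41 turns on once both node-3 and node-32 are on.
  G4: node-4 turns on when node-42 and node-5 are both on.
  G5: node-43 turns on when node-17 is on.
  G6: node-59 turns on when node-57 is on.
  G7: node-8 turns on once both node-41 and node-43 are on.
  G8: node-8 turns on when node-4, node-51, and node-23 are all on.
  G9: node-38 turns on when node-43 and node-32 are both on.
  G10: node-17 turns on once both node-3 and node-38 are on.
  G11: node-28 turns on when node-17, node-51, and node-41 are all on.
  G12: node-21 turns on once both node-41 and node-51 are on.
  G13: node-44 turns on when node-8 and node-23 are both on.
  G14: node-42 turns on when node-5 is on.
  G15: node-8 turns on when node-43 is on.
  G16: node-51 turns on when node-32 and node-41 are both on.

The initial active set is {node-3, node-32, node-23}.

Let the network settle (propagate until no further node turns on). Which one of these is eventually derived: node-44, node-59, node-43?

node-44

G3: node-3 and node-32 on → node-41 on.
G16: node-32 and node-41 on → node-51 on.
G12: node-41 and node-51 on → node-21 on.
node-21 and node-3 are on, so node-5 turns on (G1).
node-5 is on, so node-42 turns on (G14).
G4: node-42 and node-5 on → node-4 on.
G8: node-4, node-51, and node-23 on → node-8 on.
G13: node-8 and node-23 on → node-44 on.
node-59 would need node-57 (G6), but node-57 never turns on. node-43 would need node-17 (G5), but node-17 never turns on.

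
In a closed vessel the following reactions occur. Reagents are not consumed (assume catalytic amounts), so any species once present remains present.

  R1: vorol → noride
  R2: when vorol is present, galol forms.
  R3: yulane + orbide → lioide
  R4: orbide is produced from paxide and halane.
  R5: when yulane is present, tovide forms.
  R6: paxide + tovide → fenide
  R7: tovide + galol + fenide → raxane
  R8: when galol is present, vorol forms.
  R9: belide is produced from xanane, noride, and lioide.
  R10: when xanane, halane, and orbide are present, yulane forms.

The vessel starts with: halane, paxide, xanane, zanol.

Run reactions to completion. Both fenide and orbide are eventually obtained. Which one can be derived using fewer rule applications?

orbide

orbide: paxide and halane present → orbide forms (R4). [1 rule application]
fenide: paxide and halane present → orbide forms (R4). xanane, halane, and orbide present → yulane forms (R10). yulane present → tovide forms (R5). paxide and tovide present → fenide forms (R6). [4 rule applications]
orbide needs fewer.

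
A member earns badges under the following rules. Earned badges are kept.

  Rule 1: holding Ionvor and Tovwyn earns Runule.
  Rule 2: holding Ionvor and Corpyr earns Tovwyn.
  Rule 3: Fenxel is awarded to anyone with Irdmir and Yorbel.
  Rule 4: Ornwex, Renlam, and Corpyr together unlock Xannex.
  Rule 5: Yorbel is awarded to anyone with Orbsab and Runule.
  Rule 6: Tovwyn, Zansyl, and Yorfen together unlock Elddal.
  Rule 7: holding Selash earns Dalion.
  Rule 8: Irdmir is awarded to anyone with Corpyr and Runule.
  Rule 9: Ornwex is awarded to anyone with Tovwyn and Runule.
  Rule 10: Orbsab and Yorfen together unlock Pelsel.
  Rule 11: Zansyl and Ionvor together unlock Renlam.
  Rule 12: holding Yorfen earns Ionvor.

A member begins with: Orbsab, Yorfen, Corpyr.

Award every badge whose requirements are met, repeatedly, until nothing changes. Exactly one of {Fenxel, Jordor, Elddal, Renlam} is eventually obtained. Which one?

With Yorfen, Ionvor is earned (Rule 12).
With Ionvor and Corpyr, Tovwyn is earned (Rule 2).
With Ionvor and Tovwyn, Runule is earned (Rule 1).
With Orbsab and Runule, Yorbel is earned (Rule 5).
With Corpyr and Runule, Irdmir is earned (Rule 8).
With Irdmir and Yorbel, Fenxel is earned (Rule 3).
Renlam would need Zansyl and Ionvor (Rule 11), but Zansyl is never earned. Elddal would need Tovwyn, Zansyl, and Yorfen (Rule 6), but Zansyl is never earned. No rule produces Jordor, and it is not given.

Fenxel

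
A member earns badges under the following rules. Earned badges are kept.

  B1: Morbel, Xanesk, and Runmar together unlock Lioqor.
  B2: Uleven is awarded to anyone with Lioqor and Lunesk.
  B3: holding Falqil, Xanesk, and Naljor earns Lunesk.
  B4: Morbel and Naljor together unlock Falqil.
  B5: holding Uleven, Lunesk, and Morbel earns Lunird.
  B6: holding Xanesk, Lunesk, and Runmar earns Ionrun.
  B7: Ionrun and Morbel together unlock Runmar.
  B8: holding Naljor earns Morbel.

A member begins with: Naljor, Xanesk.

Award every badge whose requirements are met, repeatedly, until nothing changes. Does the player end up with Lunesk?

Yes

With Naljor, Morbel is earned (B8).
With Morbel and Naljor, Falqil is earned (B4).
With Falqil, Xanesk, and Naljor, Lunesk is earned (B3).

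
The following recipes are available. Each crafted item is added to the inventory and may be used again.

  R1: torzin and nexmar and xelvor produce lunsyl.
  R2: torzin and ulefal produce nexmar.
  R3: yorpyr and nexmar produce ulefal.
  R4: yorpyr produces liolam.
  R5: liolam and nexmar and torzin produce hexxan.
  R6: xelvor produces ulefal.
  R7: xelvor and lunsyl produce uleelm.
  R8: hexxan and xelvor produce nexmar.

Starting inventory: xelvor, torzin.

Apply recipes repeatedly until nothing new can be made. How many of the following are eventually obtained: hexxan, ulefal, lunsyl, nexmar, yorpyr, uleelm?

Using R6, xelvor makes ulefal.
Using R2, torzin and ulefal make nexmar.
Using R1, torzin, nexmar, and xelvor make lunsyl.
Using R7, xelvor and lunsyl make uleelm.
hexxan would need liolam, nexmar, and torzin (R5), but liolam is never obtained.
ulefal: reached.
lunsyl: reached.
nexmar: reached.
No rule produces yorpyr, and it is not given.
uleelm: reached.
Reached: ulefal, lunsyl, nexmar, and uleelm — 4 of the 6.

4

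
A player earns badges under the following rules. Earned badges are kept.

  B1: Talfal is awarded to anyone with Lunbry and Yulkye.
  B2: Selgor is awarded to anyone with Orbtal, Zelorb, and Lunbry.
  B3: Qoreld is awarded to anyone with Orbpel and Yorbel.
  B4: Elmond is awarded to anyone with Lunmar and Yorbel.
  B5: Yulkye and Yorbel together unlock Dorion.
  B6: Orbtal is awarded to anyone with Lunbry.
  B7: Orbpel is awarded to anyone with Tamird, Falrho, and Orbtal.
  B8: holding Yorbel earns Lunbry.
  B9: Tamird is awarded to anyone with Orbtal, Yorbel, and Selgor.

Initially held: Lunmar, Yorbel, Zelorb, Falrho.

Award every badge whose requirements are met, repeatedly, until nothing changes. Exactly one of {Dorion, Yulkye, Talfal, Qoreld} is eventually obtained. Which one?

With Yorbel, Lunbry is earned (B8).
With Lunbry, Orbtal is earned (B6).
With Orbtal, Zelorb, and Lunbry, Selgor is earned (B2).
With Orbtal, Yorbel, and Selgor, Tamird is earned (B9).
With Tamird, Falrho, and Orbtal, Orbpel is earned (B7).
With Orbpel and Yorbel, Qoreld is earned (B3).
No rule produces Yulkye, and it is not given. Dorion would need Yulkye and Yorbel (B5), but Yulkye is never earned. Talfal would need Lunbry and Yulkye (B1), but Yulkye is never earned.

Qoreld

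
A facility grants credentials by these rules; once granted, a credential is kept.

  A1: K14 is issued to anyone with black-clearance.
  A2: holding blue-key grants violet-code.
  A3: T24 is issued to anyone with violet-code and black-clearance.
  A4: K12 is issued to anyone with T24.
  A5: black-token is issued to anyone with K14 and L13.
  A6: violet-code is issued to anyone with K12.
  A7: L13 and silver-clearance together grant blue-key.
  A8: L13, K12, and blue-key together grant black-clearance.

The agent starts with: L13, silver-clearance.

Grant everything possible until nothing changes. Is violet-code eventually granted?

Yes

Holding L13 and silver-clearance grants blue-key (A7).
Holding blue-key grants violet-code (A2).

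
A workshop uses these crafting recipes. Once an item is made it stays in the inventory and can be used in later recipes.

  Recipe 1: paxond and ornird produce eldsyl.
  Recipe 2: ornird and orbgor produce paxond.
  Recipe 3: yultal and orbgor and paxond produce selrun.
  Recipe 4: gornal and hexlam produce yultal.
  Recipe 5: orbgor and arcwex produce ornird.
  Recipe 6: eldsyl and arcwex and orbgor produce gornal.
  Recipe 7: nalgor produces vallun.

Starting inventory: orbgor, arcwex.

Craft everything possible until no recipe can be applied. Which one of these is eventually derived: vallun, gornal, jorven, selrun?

Using Recipe 5, orbgor and arcwex make ornird.
ornird and orbgor → paxond (Recipe 2).
Using Recipe 1, paxond and ornird make eldsyl.
eldsyl and arcwex and orbgor → gornal (Recipe 6).
No rule produces jorven, and it is not given. selrun would need yultal, orbgor, and paxond (Recipe 3), but yultal is never obtained. vallun would need nalgor (Recipe 7), but nalgor is never obtained.

gornal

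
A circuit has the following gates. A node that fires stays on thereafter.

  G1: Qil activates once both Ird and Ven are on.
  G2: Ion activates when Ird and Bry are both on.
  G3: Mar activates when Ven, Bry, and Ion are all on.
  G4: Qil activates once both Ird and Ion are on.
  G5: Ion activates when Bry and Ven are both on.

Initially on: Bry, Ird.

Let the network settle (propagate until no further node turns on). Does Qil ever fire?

Ird and Bry are on, so Ion activates (G2).
G4: Ird and Ion on → Qil on.

Yes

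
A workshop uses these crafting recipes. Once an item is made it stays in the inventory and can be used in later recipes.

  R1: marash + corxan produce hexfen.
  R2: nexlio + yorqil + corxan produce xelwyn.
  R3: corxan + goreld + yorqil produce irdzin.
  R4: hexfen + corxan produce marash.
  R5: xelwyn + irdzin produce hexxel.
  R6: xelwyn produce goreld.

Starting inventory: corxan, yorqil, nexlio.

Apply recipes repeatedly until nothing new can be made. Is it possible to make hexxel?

Using R2, nexlio, yorqil, and corxan make xelwyn.
xelwyn → goreld (R6).
corxan + goreld + yorqil → irdzin (R3).
Using R5, xelwyn and irdzin make hexxel.

Yes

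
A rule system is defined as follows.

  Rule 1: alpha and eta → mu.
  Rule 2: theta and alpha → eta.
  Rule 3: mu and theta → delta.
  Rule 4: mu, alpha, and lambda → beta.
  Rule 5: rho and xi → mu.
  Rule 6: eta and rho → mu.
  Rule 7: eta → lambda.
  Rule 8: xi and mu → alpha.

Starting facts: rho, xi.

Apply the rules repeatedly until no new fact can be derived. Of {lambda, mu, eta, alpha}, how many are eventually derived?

2

rho and xi hold, so mu follows (Rule 5).
xi and mu hold, so alpha follows (Rule 8).
lambda would need eta (Rule 7), but eta is never established.
mu: reached.
eta would need theta and alpha (Rule 2), but theta is never established.
alpha: reached.
Reached: mu and alpha — 2 of the 4.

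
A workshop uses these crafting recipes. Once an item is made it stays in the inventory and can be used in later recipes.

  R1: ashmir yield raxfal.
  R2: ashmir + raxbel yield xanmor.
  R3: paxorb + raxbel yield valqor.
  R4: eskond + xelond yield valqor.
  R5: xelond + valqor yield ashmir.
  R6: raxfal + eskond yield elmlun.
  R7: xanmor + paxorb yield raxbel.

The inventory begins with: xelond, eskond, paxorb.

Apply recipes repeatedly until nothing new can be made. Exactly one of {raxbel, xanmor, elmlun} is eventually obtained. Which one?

eskond + xelond → valqor (R4).
xelond + valqor → ashmir (R5).
Using R1, ashmir makes raxfal.
Using R6, raxfal and eskond make elmlun.
raxbel would need xanmor and paxorb (R7), but xanmor is never obtained. xanmor would need ashmir and raxbel (R2), but raxbel is never obtained.

elmlun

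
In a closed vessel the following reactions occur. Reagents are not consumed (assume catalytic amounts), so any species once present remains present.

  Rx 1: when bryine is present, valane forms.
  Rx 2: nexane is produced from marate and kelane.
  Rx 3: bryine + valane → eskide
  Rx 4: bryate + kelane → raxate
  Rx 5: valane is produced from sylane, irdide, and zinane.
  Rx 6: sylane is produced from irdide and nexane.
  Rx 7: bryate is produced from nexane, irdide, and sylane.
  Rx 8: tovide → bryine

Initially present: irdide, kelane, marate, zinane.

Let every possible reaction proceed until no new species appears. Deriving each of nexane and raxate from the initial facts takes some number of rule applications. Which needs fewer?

nexane

nexane: marate and kelane present → nexane forms (Rx 2). [1 rule application]
raxate: marate and kelane present → nexane forms (Rx 2). irdide and nexane present → sylane forms (Rx 6). nexane, irdide, and sylane present → bryate forms (Rx 7). bryate and kelane present → raxate forms (Rx 4). [4 rule applications]
nexane needs fewer.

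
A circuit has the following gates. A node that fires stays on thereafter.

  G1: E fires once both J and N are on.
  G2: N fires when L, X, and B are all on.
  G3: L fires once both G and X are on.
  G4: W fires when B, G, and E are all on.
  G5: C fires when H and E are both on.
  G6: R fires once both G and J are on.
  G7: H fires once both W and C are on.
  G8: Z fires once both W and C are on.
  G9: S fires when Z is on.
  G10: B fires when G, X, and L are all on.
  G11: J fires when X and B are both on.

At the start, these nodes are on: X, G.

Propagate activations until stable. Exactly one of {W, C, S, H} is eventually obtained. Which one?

W

G3: G and X on → L on.
G, X, and L are on, so B fires (G10).
G2: L, X, and B on → N on.
X and B are on, so J fires (G11).
G1: J and N on → E on.
G4: B, G, and E on → W on.
H would need W and C (G7), but C never turns on. S would need Z (G9), but Z never turns on. C would need H and E (G5), but H never turns on.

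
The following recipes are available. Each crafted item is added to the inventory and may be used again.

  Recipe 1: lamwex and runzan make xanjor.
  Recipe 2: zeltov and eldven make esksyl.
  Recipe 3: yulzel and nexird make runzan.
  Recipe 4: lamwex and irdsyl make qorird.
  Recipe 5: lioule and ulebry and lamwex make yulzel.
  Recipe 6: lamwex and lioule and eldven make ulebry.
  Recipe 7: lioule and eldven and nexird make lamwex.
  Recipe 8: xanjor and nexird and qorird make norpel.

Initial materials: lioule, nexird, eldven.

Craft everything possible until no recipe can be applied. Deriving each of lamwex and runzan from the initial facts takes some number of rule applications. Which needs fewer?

lamwex

lamwex: Using Recipe 7, lioule, eldven, and nexird make lamwex. [1 rule application]
runzan: lioule and eldven and nexird → lamwex (Recipe 7). lamwex and lioule and eldven → ulebry (Recipe 6). Using Recipe 5, lioule, ulebry, and lamwex make yulzel. Using Recipe 3, yulzel and nexird make runzan. [4 rule applications]
lamwex needs fewer.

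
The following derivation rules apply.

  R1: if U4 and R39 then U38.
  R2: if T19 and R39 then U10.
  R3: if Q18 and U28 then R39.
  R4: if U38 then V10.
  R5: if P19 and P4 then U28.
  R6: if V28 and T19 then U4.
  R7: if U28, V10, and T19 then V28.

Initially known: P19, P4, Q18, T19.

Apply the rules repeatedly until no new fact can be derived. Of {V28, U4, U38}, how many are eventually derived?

V28 would need U28, V10, and T19 (R7), but V10 is never established.
U4 would need V28 and T19 (R6), but V28 is never established.
U38 would need U4 and R39 (R1), but U4 is never established.
None of the 3 are reached.

0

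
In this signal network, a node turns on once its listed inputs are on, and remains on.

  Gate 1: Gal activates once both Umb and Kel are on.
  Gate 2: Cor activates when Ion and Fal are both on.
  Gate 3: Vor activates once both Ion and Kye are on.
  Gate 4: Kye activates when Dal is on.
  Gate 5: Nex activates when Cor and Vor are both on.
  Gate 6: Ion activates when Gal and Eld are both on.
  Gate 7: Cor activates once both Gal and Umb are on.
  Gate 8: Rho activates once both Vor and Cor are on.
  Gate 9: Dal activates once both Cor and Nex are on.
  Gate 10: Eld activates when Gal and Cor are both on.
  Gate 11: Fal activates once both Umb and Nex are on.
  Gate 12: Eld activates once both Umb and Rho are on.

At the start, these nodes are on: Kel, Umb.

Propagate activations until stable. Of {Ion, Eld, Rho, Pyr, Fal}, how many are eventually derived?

2

Umb and Kel are on, so Gal activates (Gate 1).
Gal and Umb are on, so Cor activates (Gate 7).
Gal and Cor are on, so Eld activates (Gate 10).
Gal and Eld are on, so Ion activates (Gate 6).
Ion: reached.
Eld: reached.
Rho would need Vor and Cor (Gate 8), but Vor never turns on.
No rule produces Pyr, and it is not given.
Fal would need Umb and Nex (Gate 11), but Nex never turns on.
Reached: Ion and Eld — 2 of the 5.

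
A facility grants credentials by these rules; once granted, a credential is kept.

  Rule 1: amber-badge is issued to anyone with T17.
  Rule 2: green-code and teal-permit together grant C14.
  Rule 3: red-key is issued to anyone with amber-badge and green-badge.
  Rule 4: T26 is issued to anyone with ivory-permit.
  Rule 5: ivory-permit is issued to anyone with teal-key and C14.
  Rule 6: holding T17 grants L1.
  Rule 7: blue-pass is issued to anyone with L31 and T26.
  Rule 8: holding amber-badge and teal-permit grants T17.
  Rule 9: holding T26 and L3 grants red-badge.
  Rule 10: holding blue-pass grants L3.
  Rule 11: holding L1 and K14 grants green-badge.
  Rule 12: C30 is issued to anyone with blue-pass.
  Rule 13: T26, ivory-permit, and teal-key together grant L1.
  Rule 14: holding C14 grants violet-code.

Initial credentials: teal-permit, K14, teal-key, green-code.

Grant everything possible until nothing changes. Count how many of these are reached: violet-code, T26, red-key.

2

Holding green-code and teal-permit grants C14 (Rule 2).
Holding teal-key and C14 grants ivory-permit (Rule 5).
Holding C14 grants violet-code (Rule 14).
Holding ivory-permit grants T26 (Rule 4).
violet-code: reached.
T26: reached.
red-key would need amber-badge and green-badge (Rule 3), but amber-badge is never granted.
Reached: violet-code and T26 — 2 of the 3.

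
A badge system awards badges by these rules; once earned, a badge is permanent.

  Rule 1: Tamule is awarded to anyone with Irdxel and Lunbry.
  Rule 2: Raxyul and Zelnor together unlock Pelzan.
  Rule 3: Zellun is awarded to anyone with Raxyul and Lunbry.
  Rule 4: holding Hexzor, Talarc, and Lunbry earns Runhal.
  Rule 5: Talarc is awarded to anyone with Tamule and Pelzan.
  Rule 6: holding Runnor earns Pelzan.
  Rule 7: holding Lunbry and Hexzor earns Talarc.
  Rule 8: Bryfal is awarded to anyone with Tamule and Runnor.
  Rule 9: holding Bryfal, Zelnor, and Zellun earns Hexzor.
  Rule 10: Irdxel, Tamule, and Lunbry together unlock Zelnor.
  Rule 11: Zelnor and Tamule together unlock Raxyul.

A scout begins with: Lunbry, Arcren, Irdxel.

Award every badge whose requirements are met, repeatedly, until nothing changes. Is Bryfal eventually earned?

Bryfal would need Tamule and Runnor (Rule 8), but Runnor is never earned.

No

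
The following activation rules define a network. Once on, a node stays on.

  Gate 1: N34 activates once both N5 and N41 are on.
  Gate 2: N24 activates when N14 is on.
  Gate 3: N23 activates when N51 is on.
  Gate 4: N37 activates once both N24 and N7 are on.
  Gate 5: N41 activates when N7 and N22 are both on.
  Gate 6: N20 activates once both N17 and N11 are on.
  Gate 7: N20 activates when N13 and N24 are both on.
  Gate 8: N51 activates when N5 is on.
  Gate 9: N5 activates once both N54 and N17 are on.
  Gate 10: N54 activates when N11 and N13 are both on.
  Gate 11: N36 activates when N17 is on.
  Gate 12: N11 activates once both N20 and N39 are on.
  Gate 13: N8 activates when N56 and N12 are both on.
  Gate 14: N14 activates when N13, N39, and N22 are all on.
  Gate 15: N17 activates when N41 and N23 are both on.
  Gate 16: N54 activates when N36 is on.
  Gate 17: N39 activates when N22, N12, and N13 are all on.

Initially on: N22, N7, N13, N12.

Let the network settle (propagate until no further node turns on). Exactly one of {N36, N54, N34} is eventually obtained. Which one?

N54

Gate 17: N22, N12, and N13 on → N39 on.
Gate 14: N13, N39, and N22 on → N14 on.
N14 is on, so N24 activates (Gate 2).
N13 and N24 are on, so N20 activates (Gate 7).
N20 and N39 are on, so N11 activates (Gate 12).
Gate 10: N11 and N13 on → N54 on.
N34 would need N5 and N41 (Gate 1), but N5 never turns on. N36 would need N17 (Gate 11), but N17 never turns on.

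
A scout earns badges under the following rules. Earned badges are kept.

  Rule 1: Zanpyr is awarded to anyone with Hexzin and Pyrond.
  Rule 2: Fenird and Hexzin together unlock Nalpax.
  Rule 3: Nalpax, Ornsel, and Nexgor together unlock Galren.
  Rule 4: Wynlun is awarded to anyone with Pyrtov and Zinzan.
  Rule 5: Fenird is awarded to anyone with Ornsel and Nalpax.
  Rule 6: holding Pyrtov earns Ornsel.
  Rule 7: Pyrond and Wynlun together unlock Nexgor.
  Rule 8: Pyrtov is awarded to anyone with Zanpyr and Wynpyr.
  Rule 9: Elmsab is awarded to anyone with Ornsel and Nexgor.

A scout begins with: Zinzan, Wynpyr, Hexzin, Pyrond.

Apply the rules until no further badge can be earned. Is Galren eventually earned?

Galren would need Nalpax, Ornsel, and Nexgor (Rule 3), but Nalpax is never earned.

No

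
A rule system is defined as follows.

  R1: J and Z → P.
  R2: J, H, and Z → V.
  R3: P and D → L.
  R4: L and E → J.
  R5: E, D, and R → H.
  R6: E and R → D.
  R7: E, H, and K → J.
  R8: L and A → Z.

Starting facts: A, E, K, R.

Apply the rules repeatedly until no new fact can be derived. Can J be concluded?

Yes

From E and R, R6 gives D.
E, D, and R hold, so H follows (R5).
E, H, and K hold, so J follows (R7).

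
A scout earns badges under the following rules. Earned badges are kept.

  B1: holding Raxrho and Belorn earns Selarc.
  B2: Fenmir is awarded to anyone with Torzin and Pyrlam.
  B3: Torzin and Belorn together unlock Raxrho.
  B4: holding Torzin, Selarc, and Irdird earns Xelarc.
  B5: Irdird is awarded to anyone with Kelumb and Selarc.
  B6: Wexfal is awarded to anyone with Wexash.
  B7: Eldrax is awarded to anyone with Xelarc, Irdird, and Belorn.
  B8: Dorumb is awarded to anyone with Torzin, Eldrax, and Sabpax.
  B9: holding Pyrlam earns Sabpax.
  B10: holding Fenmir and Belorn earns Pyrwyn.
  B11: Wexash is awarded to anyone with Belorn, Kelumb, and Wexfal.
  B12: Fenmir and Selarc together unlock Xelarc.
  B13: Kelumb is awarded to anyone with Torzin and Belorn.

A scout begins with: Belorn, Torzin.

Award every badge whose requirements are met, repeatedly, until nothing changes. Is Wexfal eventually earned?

Wexfal would need Wexash (B6), but Wexash is never earned.

No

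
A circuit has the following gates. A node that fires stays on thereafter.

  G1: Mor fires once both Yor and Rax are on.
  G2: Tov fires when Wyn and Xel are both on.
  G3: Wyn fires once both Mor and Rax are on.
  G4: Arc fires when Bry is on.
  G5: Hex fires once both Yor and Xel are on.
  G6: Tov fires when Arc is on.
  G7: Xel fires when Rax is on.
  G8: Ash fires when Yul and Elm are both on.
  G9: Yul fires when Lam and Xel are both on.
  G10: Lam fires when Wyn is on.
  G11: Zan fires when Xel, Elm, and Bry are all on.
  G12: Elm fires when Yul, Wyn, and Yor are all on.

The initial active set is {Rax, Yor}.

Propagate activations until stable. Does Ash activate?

Yor and Rax are on, so Mor fires (G1).
Rax is on, so Xel fires (G7).
Mor and Rax are on, so Wyn fires (G3).
G10: Wyn on → Lam on.
G9: Lam and Xel on → Yul on.
G12: Yul, Wyn, and Yor on → Elm on.
Yul and Elm are on, so Ash fires (G8).

Yes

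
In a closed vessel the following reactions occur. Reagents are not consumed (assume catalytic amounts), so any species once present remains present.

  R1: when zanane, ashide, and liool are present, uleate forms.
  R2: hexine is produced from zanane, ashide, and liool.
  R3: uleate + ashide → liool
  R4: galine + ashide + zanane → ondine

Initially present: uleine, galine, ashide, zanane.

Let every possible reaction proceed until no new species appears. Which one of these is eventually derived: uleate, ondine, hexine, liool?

ondine

galine, ashide, and zanane present → ondine forms (R4).
uleate would need zanane, ashide, and liool (R1), but liool never forms. liool would need uleate and ashide (R3), but uleate never forms. hexine would need zanane, ashide, and liool (R2), but liool never forms.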